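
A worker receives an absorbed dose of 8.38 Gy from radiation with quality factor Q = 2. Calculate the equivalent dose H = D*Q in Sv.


H = D * Q
H = 8.38 * 2
H = 16.760 Sv

16.760


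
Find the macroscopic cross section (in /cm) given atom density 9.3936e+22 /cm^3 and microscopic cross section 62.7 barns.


Sigma = N * sigma_barns * 1e-24
Sigma = 9.3936e+22 * 62.7 * 1e-24
Sigma = 5.8898 /cm

5.8898


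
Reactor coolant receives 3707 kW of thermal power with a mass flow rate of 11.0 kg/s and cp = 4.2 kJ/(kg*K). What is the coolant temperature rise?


dT = Q / (m_dot * cp)
dT = 3707 / (11.0 * 4.2)
dT = 80.238 C

80.238


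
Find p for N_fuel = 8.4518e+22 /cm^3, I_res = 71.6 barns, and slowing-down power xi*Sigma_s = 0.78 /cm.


p = exp(-N * I * 1e-24 / (xi*Sigma_s))
p = exp(-8.4518e+22 * 71.6 * 1e-24 / 0.78)
p = 4.2717e-04

4.2717e-04


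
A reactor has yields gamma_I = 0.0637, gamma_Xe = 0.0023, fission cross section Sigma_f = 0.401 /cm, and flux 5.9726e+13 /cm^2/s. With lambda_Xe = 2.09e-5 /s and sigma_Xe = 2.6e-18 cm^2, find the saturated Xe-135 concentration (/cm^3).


Xe_eq = (gamma_I + gamma_Xe) * Sigma_f * phi / (lambda_Xe + sigma_Xe * phi)
Numerator = (0.0637 + 0.0023) * 0.401 * 5.9726e+13 = 1.580708e+12
Denominator = 2.09e-5 + 2.6e-18 * 5.9726e+13 = 1.761876e-04
Xe_eq = 1.580708e+12 / 1.761876e-04 = 8.9717e+15 /cm^3

8.9717e+15


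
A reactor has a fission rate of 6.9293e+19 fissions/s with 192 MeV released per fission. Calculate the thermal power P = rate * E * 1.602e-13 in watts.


P = fission_rate * E_MeV * 1.602e-13
P = 6.9293e+19 * 192 * 1.602e-13
P = 2.1313e+09 W

2.1313e+09


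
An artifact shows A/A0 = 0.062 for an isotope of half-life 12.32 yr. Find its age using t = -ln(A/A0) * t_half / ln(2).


lambda = ln(2) / t_half = ln(2) / 12.32 = 0.05626195 /yr
t = -ln(A/A0) / lambda
t = -ln(0.062) / 0.05626195
t = 49.423 yr

49.423


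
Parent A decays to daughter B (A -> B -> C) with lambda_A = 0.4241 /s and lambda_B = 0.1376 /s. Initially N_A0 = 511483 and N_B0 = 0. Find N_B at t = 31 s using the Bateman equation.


N_B(t) = lambda_A * N_A0 / (lambda_B - lambda_A) * [exp(-lambda_A*t) - exp(-lambda_B*t)]
exp(-0.4241*31) = 1.951134e-06; exp(-0.1376*31) = 0.01404344
N_B = 0.4241 * 511483 / (0.1376 - 0.4241) * (1.951134e-06 - 0.01404344)
N_B = 10631

10631


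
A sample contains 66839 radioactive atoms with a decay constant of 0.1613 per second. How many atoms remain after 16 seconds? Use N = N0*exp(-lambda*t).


N = N0 * exp(-lambda * t)
N = 66839 * exp(-0.1613 * 16)
N = 5060.6

5060.6


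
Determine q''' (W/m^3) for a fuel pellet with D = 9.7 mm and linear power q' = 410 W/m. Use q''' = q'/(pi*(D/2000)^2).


r = D / 2 / 1000 = 9.7 / 2 / 1000 = 0.00485 m
q''' = q' / (pi * r^2)
q''' = 410 / (pi * 0.00485^2)
q''' = 5.5482e+06 W/m^3

5.5482e+06


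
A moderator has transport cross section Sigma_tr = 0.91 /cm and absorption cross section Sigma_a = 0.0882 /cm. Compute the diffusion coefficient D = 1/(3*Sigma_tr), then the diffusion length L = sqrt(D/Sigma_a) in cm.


D = 1 / (3 * Sigma_tr) = 1 / (3 * 0.91) = 0.3663004 cm
L = sqrt(D / Sigma_a)
L = sqrt(0.3663004 / 0.0882)
L = 2.0379 cm

2.0379


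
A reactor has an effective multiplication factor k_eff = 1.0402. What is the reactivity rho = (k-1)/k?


rho = (k_eff - 1) / k_eff
rho = (1.0402 - 1) / 1.0402
rho = 0.038646

0.038646


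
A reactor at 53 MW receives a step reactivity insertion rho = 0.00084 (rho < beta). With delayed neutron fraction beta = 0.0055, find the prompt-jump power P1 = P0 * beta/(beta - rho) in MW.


P1/P0 = beta / (beta - rho)
P1/P0 = 0.0055 / (0.0055 - 0.00084) = 1.180258
P1 = 53 * 1.180258 = 62.554 MW

62.554


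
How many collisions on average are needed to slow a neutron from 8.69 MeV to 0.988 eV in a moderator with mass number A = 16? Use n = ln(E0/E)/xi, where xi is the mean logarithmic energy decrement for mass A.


xi = 1 + (A-1)^2/(2A)*ln((A-1)/(A+1)) = 0.1199467 (for A = 16)
n = ln(E0/E) / xi
n = ln(8.69e6 / 0.988) / 0.1199467
n = ln(8.795547e+06) / 0.1199467 = 133.31

133.31


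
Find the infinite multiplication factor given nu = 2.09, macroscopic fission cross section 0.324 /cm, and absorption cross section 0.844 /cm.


k_inf = nu * Sigma_f / Sigma_a
k_inf = 2.09 * 0.324 / 0.844
k_inf = 0.80232

0.80232


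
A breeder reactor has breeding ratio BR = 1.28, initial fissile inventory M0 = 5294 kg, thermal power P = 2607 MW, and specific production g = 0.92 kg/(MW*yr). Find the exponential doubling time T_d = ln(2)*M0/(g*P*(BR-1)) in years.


Breeding gain G = BR - 1 = 1.28 - 1 = 0.28
Fissile production rate = g * P * G = 0.92 * 2607 * 0.28 = 671.5632 kg/yr
T_d = ln(2) * M0 / (g * P * G)
T_d = ln(2) * 5294 / 671.5632 = 5.4641 yr

5.4641


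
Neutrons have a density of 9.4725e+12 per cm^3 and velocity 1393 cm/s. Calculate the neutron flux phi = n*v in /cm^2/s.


phi = n * v
phi = 9.4725e+12 * 1393
phi = 1.3195e+16 /cm^2/s

1.3195e+16


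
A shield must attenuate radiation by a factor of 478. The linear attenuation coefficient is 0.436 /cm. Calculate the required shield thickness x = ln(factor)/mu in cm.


x = ln(factor) / mu
x = ln(478) / 0.436
x = 14.150 cm

14.150


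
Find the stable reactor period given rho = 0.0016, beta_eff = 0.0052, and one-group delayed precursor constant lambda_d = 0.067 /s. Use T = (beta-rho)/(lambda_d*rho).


T = (beta - rho) / (lambda_d * rho)
T = (0.0052 - 0.0016) / (0.067 * 0.0016)
T = 33.582 s

33.582


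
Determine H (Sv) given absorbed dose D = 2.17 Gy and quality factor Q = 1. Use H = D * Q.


H = D * Q
H = 2.17 * 1
H = 2.1700 Sv

2.1700


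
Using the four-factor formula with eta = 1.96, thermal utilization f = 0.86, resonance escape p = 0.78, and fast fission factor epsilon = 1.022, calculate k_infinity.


k_inf = eta * f * p * epsilon
k_inf = 1.96 * 0.86 * 0.78 * 1.022
k_inf = 1.3437

1.3437


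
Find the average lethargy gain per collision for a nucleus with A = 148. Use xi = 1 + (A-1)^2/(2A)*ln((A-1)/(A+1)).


xi = 1 + (A-1)^2/(2A) * ln((A-1)/(A+1))
xi = 1 + (148-1)^2/(2*148) * ln((148-1)/(148 +1))
xi = 0.013453

0.013453


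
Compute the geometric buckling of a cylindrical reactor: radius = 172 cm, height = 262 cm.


B^2 = (2.405/R)^2 + (pi/H)^2
B^2 = (2.405/172)^2 + (pi/262)^2
B^2 = 3.3929e-04 /cm^2

3.3929e-04


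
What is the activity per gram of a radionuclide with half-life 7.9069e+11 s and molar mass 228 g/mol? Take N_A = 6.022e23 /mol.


lambda = ln(2) / t_half = ln(2) / 7.9069e+11 = 8.766358e-13 /s
SA = lambda * N_A / M
SA = 8.766358e-13 * 6.022e23 / 228
SA = 2.3154e+09 Bq/g

2.3154e+09


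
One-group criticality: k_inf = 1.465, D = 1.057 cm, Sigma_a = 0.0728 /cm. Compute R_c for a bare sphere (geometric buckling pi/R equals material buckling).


L^2 = D / Sigma_a = 1.057 / 0.0728 = 14.51923 cm^2
B_m^2 = (k_inf - 1) / L^2 = (1.465 - 1) / 14.51923 = 0.03202649 /cm^2
For a bare sphere: B_g = pi/R, so R_c = pi / sqrt(B_m^2)
R_c = pi / sqrt(0.03202649) = 17.555 cm

17.555


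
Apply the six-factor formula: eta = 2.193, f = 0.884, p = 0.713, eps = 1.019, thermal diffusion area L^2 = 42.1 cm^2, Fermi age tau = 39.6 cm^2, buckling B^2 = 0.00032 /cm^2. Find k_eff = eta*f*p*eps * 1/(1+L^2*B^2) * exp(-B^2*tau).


k_inf = eta*f*p*eps = 2.193*0.884*0.713*1.019 = 1.408493
P_TNL = 1/(1 + L^2*B^2) = 1/(1 + 42.1*0.00032) = 0.9867071
P_FNL = exp(-B^2*tau) = exp(-0.00032*39.6) = 0.9874080
k_eff = k_inf * P_TNL * P_FNL = 1.408493 * 0.9867071 * 0.9874080
k_eff = 1.3723

1.3723


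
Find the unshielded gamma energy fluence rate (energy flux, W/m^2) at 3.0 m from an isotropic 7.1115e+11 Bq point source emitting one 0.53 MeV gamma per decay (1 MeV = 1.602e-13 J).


psi = A * E * 1.602e-13 / (4*pi*r^2)
psi = 7.1115e+11 * 0.53 * 1.602e-13 / (4*pi*3.0^2)
psi = 5.3388e-04 W/m^2

5.3388e-04


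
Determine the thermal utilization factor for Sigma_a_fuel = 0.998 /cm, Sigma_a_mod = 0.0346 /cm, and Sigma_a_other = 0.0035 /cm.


f = Sigma_a_fuel / (Sigma_a_fuel + Sigma_a_mod + Sigma_a_other)
f = 0.998 / (0.998 + 0.0346 + 0.0035)
f = 0.96323

0.96323


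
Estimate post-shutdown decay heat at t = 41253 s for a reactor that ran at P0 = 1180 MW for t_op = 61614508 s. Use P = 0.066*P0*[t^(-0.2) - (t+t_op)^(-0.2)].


P/P0 = 0.066 * [t^(-0.2) - (t + t_op)^(-0.2)]
P/P0 = 0.066 * [41253^(-0.2) - (41253 + 61614508)^(-0.2)]
P/P0 = 0.066 * [0.1193738 - 0.02766975] = 0.006052467
P = 1180 * 0.006052467 = 7.1419 MW

7.1419


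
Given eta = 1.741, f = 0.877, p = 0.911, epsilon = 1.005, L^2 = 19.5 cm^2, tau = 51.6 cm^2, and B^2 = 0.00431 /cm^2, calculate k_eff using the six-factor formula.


k_inf = eta*f*p*eps = 1.741*0.877*0.911*1.005 = 1.397922
P_TNL = 1/(1 + L^2*B^2) = 1/(1 + 19.5*0.00431) = 0.9224709
P_FNL = exp(-B^2*tau) = exp(-0.00431*51.6) = 0.8005983
k_eff = k_inf * P_TNL * P_FNL = 1.397922 * 0.9224709 * 0.8005983
k_eff = 1.0324

1.0324


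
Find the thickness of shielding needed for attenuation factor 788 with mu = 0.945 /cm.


x = ln(factor) / mu
x = ln(788) / 0.945
x = 7.0577 cm

7.0577


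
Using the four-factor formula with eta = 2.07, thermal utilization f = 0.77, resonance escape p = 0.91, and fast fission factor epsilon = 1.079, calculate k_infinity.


k_inf = eta * f * p * epsilon
k_inf = 2.07 * 0.77 * 0.91 * 1.079
k_inf = 1.5650

1.5650


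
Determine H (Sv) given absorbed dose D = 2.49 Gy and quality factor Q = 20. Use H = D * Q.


H = D * Q
H = 2.49 * 20
H = 49.800 Sv

49.800


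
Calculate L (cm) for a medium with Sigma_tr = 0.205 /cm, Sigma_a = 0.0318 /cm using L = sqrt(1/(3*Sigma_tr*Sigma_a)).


D = 1 / (3 * Sigma_tr) = 1 / (3 * 0.205) = 1.626016 cm
L = sqrt(D / Sigma_a)
L = sqrt(1.626016 / 0.0318)
L = 7.1507 cm

7.1507


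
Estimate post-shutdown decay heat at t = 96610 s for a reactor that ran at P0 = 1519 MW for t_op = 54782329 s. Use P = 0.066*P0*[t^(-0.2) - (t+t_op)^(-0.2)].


P/P0 = 0.066 * [t^(-0.2) - (t + t_op)^(-0.2)]
P/P0 = 0.066 * [96610^(-0.2) - (96610 + 54782329)^(-0.2)]
P/P0 = 0.066 * [0.1006921 - 0.02832167] = 0.004776448
P = 1519 * 0.004776448 = 7.2554 MW

7.2554


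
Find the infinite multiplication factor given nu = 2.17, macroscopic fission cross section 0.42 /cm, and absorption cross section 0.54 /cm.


k_inf = nu * Sigma_f / Sigma_a
k_inf = 2.17 * 0.42 / 0.54
k_inf = 1.6878

1.6878


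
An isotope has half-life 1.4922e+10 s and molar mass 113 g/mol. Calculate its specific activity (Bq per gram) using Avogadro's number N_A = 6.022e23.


lambda = ln(2) / t_half = ln(2) / 1.4922e+10 = 4.645136e-11 /s
SA = lambda * N_A / M
SA = 4.645136e-11 * 6.022e23 / 113
SA = 2.4755e+11 Bq/g

2.4755e+11


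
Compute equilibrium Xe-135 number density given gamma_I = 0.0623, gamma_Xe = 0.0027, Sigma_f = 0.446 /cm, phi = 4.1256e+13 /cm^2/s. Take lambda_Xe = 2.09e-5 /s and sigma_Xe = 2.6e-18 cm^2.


Xe_eq = (gamma_I + gamma_Xe) * Sigma_f * phi / (lambda_Xe + sigma_Xe * phi)
Numerator = (0.0623 + 0.0027) * 0.446 * 4.1256e+13 = 1.196011e+12
Denominator = 2.09e-5 + 2.6e-18 * 4.1256e+13 = 1.281656e-04
Xe_eq = 1.196011e+12 / 1.281656e-04 = 9.3318e+15 /cm^3

9.3318e+15


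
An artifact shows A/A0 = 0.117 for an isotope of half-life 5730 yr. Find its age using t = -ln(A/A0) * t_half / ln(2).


lambda = ln(2) / t_half = ln(2) / 5730 = 1.209681e-04 /yr
t = -ln(A/A0) / lambda
t = -ln(0.117) / 1.209681e-04
t = 17737 yr

17737


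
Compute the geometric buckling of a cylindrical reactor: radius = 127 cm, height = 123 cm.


B^2 = (2.405/R)^2 + (pi/H)^2
B^2 = (2.405/127)^2 + (pi/123)^2
B^2 = 0.0010110 /cm^2

0.0010110


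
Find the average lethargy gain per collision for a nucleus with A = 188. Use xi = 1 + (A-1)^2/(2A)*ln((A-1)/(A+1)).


xi = 1 + (A-1)^2/(2A) * ln((A-1)/(A+1))
xi = 1 + (188-1)^2/(2*188) * ln((188-1)/(188 +1))
xi = 0.010601

0.010601


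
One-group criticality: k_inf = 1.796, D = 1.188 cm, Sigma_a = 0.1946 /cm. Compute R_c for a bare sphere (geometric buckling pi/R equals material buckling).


L^2 = D / Sigma_a = 1.188 / 0.1946 = 6.104830 cm^2
B_m^2 = (k_inf - 1) / L^2 = (1.796 - 1) / 6.104830 = 0.1303886 /cm^2
For a bare sphere: B_g = pi/R, so R_c = pi / sqrt(B_m^2)
R_c = pi / sqrt(0.1303886) = 8.7002 cm

8.7002


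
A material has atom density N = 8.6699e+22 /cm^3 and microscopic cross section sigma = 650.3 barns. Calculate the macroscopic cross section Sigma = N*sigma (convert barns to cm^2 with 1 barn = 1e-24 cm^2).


Sigma = N * sigma_barns * 1e-24
Sigma = 8.6699e+22 * 650.3 * 1e-24
Sigma = 56.380 /cm

56.380


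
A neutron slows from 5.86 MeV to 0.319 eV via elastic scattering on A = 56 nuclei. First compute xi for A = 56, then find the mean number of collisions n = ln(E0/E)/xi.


xi = 1 + (A-1)^2/(2A)*ln((A-1)/(A+1)) = 0.03529286 (for A = 56)
n = ln(E0/E) / xi
n = ln(5.86e6 / 0.319) / 0.03529286
n = ln(1.836991e+07) / 0.03529286 = 473.93

473.93


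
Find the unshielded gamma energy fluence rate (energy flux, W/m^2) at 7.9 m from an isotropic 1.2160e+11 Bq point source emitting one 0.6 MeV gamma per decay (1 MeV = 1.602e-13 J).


psi = A * E * 1.602e-13 / (4*pi*r^2)
psi = 1.2160e+11 * 0.6 * 1.602e-13 / (4*pi*7.9^2)
psi = 1.4903e-05 W/m^2

1.4903e-05


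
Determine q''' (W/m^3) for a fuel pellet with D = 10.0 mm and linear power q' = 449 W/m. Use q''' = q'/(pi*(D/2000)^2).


r = D / 2 / 1000 = 10.0 / 2 / 1000 = 0.005 m
q''' = q' / (pi * r^2)
q''' = 449 / (pi * 0.005^2)
q''' = 5.7168e+06 W/m^3

5.7168e+06


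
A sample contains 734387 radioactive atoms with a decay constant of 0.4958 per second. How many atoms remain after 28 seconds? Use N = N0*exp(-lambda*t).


N = N0 * exp(-lambda * t)
N = 734387 * exp(-0.4958 * 28)
N = 0.68687

0.68687


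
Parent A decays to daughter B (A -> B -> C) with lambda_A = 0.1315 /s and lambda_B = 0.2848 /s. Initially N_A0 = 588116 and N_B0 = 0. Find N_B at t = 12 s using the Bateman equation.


N_B(t) = lambda_A * N_A0 / (lambda_B - lambda_A) * [exp(-lambda_A*t) - exp(-lambda_B*t)]
exp(-0.1315*12) = 0.2063875; exp(-0.2848*12) = 0.03279104
N_B = 0.1315 * 588116 / (0.2848 - 0.1315) * (0.2063875 - 0.03279104)
N_B = 87576

87576


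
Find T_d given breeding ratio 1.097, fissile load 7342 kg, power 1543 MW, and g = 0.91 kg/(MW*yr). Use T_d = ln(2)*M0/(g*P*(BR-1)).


Breeding gain G = BR - 1 = 1.097 - 1 = 0.097
Fissile production rate = g * P * G = 0.91 * 1543 * 0.097 = 136.20061 kg/yr
T_d = ln(2) * M0 / (g * P * G)
T_d = ln(2) * 7342 / 136.20061 = 37.365 yr

37.365


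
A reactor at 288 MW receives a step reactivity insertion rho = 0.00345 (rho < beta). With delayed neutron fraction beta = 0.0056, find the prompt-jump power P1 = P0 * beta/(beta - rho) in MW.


P1/P0 = beta / (beta - rho)
P1/P0 = 0.0056 / (0.0056 - 0.00345) = 2.604651
P1 = 288 * 2.604651 = 750.14 MW

750.14


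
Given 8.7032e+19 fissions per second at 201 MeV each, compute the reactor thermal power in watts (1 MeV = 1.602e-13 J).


P = fission_rate * E_MeV * 1.602e-13
P = 8.7032e+19 * 201 * 1.602e-13
P = 2.8024e+09 W

2.8024e+09


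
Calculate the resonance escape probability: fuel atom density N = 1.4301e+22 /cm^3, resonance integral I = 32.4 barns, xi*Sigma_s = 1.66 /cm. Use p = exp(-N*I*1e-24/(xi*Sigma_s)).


p = exp(-N * I * 1e-24 / (xi*Sigma_s))
p = exp(-1.4301e+22 * 32.4 * 1e-24 / 1.66)
p = 0.75644

0.75644


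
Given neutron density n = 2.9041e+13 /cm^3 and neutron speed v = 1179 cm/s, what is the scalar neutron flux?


phi = n * v
phi = 2.9041e+13 * 1179
phi = 3.4239e+16 /cm^2/s

3.4239e+16


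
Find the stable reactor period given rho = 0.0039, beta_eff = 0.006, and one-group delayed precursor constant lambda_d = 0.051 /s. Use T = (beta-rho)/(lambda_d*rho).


T = (beta - rho) / (lambda_d * rho)
T = (0.006 - 0.0039) / (0.051 * 0.0039)
T = 10.558 s

10.558


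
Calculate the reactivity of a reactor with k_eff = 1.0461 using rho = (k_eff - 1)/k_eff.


rho = (k_eff - 1) / k_eff
rho = (1.0461 - 1) / 1.0461
rho = 0.044068

0.044068


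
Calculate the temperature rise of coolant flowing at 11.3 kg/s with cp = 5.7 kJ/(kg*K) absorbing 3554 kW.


dT = Q / (m_dot * cp)
dT = 3554 / (11.3 * 5.7)
dT = 55.178 C

55.178


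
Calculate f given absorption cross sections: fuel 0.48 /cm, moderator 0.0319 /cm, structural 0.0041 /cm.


f = Sigma_a_fuel / (Sigma_a_fuel + Sigma_a_mod + Sigma_a_other)
f = 0.48 / (0.48 + 0.0319 + 0.0041)
f = 0.93023

0.93023


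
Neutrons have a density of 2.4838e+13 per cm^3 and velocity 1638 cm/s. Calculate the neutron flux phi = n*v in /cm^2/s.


phi = n * v
phi = 2.4838e+13 * 1638
phi = 4.0685e+16 /cm^2/s

4.0685e+16


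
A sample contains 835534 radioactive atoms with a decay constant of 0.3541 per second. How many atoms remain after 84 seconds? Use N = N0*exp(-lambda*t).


N = N0 * exp(-lambda * t)
N = 835534 * exp(-0.3541 * 84)
N = 1.0096e-07

1.0096e-07


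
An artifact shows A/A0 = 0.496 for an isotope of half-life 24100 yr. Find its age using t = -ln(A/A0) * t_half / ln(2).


lambda = ln(2) / t_half = ln(2) / 24100 = 2.876129e-05 /yr
t = -ln(A/A0) / lambda
t = -ln(0.496) / 2.876129e-05
t = 24379 yr

24379


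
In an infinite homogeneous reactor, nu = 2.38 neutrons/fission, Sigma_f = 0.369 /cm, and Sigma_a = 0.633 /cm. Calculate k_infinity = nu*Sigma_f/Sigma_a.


k_inf = nu * Sigma_f / Sigma_a
k_inf = 2.38 * 0.369 / 0.633
k_inf = 1.3874

1.3874


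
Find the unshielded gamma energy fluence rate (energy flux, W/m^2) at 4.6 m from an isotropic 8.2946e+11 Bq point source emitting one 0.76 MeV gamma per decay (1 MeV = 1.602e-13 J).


psi = A * E * 1.602e-13 / (4*pi*r^2)
psi = 8.2946e+11 * 0.76 * 1.602e-13 / (4*pi*4.6^2)
psi = 3.7979e-04 W/m^2

3.7979e-04


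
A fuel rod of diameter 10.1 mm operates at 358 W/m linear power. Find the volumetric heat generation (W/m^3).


r = D / 2 / 1000 = 10.1 / 2 / 1000 = 0.00505 m
q''' = q' / (pi * r^2)
q''' = 358 / (pi * 0.00505^2)
q''' = 4.4684e+06 W/m^3

4.4684e+06


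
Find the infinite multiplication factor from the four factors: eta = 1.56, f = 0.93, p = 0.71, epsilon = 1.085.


k_inf = eta * f * p * epsilon
k_inf = 1.56 * 0.93 * 0.71 * 1.085
k_inf = 1.1176

1.1176


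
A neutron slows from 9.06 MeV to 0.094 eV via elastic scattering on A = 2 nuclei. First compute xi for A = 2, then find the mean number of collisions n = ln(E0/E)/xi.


xi = 1 + (A-1)^2/(2A)*ln((A-1)/(A+1)) = 0.7253469 (for A = 2)
n = ln(E0/E) / xi
n = ln(9.06e6 / 0.094) / 0.7253469
n = ln(9.638298e+07) / 0.7253469 = 25.345

25.345


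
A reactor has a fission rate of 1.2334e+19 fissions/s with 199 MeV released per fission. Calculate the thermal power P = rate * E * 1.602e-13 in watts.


P = fission_rate * E_MeV * 1.602e-13
P = 1.2334e+19 * 199 * 1.602e-13
P = 3.9321e+08 W

3.9321e+08


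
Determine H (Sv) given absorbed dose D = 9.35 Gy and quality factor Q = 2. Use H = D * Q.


H = D * Q
H = 9.35 * 2
H = 18.700 Sv

18.700


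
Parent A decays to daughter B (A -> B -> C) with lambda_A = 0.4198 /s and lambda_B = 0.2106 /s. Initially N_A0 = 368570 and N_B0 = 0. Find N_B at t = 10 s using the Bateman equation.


N_B(t) = lambda_A * N_A0 / (lambda_B - lambda_A) * [exp(-lambda_A*t) - exp(-lambda_B*t)]
exp(-0.4198*10) = 0.01502560; exp(-0.2106*10) = 0.1217239
N_B = 0.4198 * 368570 / (0.2106 - 0.4198) * (0.01502560 - 0.1217239)
N_B = 78915

78915


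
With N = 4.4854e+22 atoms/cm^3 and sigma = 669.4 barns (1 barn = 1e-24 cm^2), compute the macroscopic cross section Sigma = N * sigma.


Sigma = N * sigma_barns * 1e-24
Sigma = 4.4854e+22 * 669.4 * 1e-24
Sigma = 30.025 /cm

30.025


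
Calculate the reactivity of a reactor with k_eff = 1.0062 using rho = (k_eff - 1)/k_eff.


rho = (k_eff - 1) / k_eff
rho = (1.0062 - 1) / 1.0062
rho = 0.0061618

0.0061618


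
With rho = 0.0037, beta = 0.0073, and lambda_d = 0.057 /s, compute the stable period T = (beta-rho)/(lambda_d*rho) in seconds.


T = (beta - rho) / (lambda_d * rho)
T = (0.0073 - 0.0037) / (0.057 * 0.0037)
T = 17.070 s

17.070


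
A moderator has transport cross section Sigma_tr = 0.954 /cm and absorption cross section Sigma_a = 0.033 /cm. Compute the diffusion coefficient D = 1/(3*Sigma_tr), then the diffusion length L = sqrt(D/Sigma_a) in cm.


D = 1 / (3 * Sigma_tr) = 1 / (3 * 0.954) = 0.3494060 cm
L = sqrt(D / Sigma_a)
L = sqrt(0.3494060 / 0.033)
L = 3.2539 cm

3.2539


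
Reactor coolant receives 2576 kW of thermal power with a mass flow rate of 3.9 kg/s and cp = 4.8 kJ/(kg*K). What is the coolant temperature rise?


dT = Q / (m_dot * cp)
dT = 2576 / (3.9 * 4.8)
dT = 137.61 C

137.61


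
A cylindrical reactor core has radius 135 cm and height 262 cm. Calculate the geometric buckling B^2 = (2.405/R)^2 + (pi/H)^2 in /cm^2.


B^2 = (2.405/R)^2 + (pi/H)^2
B^2 = (2.405/135)^2 + (pi/262)^2
B^2 = 4.6115e-04 /cm^2

4.6115e-04


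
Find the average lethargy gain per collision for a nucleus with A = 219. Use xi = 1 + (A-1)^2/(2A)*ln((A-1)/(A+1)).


xi = 1 + (A-1)^2/(2A) * ln((A-1)/(A+1))
xi = 1 + (219-1)^2/(2*219) * ln((219-1)/(219 +1))
xi = 0.0091047

0.0091047


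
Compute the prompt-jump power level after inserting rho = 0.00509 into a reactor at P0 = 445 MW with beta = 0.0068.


P1/P0 = beta / (beta - rho)
P1/P0 = 0.0068 / (0.0068 - 0.00509) = 3.976608
P1 = 445 * 3.976608 = 1769.6 MW

1769.6


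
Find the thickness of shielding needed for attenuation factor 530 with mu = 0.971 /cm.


x = ln(factor) / mu
x = ln(530) / 0.971
x = 6.4602 cm

6.4602


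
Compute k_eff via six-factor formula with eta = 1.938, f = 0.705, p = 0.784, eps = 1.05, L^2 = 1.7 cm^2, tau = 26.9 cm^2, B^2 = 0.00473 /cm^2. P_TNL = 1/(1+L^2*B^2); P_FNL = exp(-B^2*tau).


k_inf = eta*f*p*eps = 1.938*0.705*0.784*1.05 = 1.124730
P_TNL = 1/(1 + L^2*B^2) = 1/(1 + 1.7*0.00473) = 0.9920231
P_FNL = exp(-B^2*tau) = exp(-0.00473*26.9) = 0.8805250
k_eff = k_inf * P_TNL * P_FNL = 1.124730 * 0.9920231 * 0.8805250
k_eff = 0.98245

0.98245


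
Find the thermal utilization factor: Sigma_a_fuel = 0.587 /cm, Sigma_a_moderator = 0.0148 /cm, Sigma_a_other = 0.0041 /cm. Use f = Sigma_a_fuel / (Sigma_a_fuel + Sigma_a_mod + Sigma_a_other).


f = Sigma_a_fuel / (Sigma_a_fuel + Sigma_a_mod + Sigma_a_other)
f = 0.587 / (0.587 + 0.0148 + 0.0041)
f = 0.96881

0.96881


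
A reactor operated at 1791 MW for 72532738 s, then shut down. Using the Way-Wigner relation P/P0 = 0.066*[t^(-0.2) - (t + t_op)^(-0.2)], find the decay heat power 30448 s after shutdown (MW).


P/P0 = 0.066 * [t^(-0.2) - (t + t_op)^(-0.2)]
P/P0 = 0.066 * [30448^(-0.2) - (30448 + 72532738)^(-0.2)]
P/P0 = 0.066 * [0.1268493 - 0.02678285] = 0.006604386
P = 1791 * 0.006604386 = 11.828 MW

11.828


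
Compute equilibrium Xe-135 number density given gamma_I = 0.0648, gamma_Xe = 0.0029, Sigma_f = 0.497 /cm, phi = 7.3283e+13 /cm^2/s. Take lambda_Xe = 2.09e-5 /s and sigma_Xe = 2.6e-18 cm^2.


Xe_eq = (gamma_I + gamma_Xe) * Sigma_f * phi / (lambda_Xe + sigma_Xe * phi)
Numerator = (0.0648 + 0.0029) * 0.497 * 7.3283e+13 = 2.465746e+12
Denominator = 2.09e-5 + 2.6e-18 * 7.3283e+13 = 2.114358e-04
Xe_eq = 2.465746e+12 / 2.114358e-04 = 1.1662e+16 /cm^3

1.1662e+16


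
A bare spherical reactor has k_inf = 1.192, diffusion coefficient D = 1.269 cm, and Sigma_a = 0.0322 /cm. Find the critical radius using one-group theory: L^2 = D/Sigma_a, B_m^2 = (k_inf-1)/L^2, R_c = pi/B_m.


L^2 = D / Sigma_a = 1.269 / 0.0322 = 39.40994 cm^2
B_m^2 = (k_inf - 1) / L^2 = (1.192 - 1) / 39.40994 = 0.004871867 /cm^2
For a bare sphere: B_g = pi/R, so R_c = pi / sqrt(B_m^2)
R_c = pi / sqrt(0.004871867) = 45.009 cm

45.009


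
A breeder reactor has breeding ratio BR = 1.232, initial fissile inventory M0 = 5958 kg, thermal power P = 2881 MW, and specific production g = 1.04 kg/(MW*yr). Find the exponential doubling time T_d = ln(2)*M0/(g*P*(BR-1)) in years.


Breeding gain G = BR - 1 = 1.232 - 1 = 0.232
Fissile production rate = g * P * G = 1.04 * 2881 * 0.232 = 695.12768 kg/yr
T_d = ln(2) * M0 / (g * P * G)
T_d = ln(2) * 5958 / 695.12768 = 5.9410 yr

5.9410


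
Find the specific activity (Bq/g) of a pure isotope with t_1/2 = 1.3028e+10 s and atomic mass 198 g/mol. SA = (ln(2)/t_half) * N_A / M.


lambda = ln(2) / t_half = ln(2) / 1.3028e+10 = 5.320442e-11 /s
SA = lambda * N_A / M
SA = 5.320442e-11 * 6.022e23 / 198
SA = 1.6182e+11 Bq/g

1.6182e+11


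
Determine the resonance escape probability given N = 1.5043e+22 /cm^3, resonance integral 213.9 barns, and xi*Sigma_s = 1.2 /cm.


p = exp(-N * I * 1e-24 / (xi*Sigma_s))
p = exp(-1.5043e+22 * 213.9 * 1e-24 / 1.2)
p = 0.068466

0.068466


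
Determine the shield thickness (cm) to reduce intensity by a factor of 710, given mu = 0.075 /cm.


x = ln(factor) / mu
x = ln(710) / 0.075
x = 87.537 cm

87.537


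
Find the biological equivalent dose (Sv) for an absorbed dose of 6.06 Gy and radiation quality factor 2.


H = D * Q
H = 6.06 * 2
H = 12.120 Sv

12.120


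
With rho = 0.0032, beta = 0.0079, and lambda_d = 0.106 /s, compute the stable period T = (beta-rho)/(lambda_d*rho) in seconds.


T = (beta - rho) / (lambda_d * rho)
T = (0.0079 - 0.0032) / (0.106 * 0.0032)
T = 13.856 s

13.856


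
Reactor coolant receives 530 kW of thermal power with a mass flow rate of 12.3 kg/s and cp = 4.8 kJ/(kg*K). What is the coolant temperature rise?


dT = Q / (m_dot * cp)
dT = 530 / (12.3 * 4.8)
dT = 8.9770 C

8.9770


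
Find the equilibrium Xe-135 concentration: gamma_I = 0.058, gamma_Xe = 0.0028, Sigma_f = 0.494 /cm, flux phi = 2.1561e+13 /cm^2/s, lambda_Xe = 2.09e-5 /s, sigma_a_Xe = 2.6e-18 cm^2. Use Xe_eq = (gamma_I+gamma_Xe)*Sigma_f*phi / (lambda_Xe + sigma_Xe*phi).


Xe_eq = (gamma_I + gamma_Xe) * Sigma_f * phi / (lambda_Xe + sigma_Xe * phi)
Numerator = (0.058 + 0.0028) * 0.494 * 2.1561e+13 = 6.475889e+11
Denominator = 2.09e-5 + 2.6e-18 * 2.1561e+13 = 7.695860e-05
Xe_eq = 6.475889e+11 / 7.695860e-05 = 8.4148e+15 /cm^3

8.4148e+15


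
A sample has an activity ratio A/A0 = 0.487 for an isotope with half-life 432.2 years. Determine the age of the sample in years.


lambda = ln(2) / t_half = ln(2) / 432.2 = 0.001603765 /yr
t = -ln(A/A0) / lambda
t = -ln(0.487) / 0.001603765
t = 448.63 yr

448.63


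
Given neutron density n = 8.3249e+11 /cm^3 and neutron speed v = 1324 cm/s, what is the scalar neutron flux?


phi = n * v
phi = 8.3249e+11 * 1324
phi = 1.1022e+15 /cm^2/s

1.1022e+15


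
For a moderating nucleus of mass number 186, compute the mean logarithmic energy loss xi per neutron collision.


xi = 1 + (A-1)^2/(2A) * ln((A-1)/(A+1))
xi = 1 + (186-1)^2/(2*186) * ln((186-1)/(186 +1))
xi = 0.010714

0.010714


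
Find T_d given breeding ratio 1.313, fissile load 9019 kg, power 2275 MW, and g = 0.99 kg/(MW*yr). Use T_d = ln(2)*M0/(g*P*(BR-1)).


Breeding gain G = BR - 1 = 1.313 - 1 = 0.313
Fissile production rate = g * P * G = 0.99 * 2275 * 0.313 = 704.95425 kg/yr
T_d = ln(2) * M0 / (g * P * G)
T_d = ln(2) * 9019 / 704.95425 = 8.8679 yr

8.8679


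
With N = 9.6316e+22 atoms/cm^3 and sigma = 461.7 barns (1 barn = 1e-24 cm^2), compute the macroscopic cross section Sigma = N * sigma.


Sigma = N * sigma_barns * 1e-24
Sigma = 9.6316e+22 * 461.7 * 1e-24
Sigma = 44.469 /cm

44.469


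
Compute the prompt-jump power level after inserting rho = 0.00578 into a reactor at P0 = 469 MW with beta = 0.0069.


P1/P0 = beta / (beta - rho)
P1/P0 = 0.0069 / (0.0069 - 0.00578) = 6.160714
P1 = 469 * 6.160714 = 2889.4 MW

2889.4


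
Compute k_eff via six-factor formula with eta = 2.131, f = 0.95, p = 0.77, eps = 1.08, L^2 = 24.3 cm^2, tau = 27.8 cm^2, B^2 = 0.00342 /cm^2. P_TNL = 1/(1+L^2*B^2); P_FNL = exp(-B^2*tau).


k_inf = eta*f*p*eps = 2.131*0.95*0.77*1.08 = 1.683533
P_TNL = 1/(1 + L^2*B^2) = 1/(1 + 24.3*0.00342) = 0.9232707
P_FNL = exp(-B^2*tau) = exp(-0.00342*27.8) = 0.9093038
k_eff = k_inf * P_TNL * P_FNL = 1.683533 * 0.9232707 * 0.9093038
k_eff = 1.4134

1.4134


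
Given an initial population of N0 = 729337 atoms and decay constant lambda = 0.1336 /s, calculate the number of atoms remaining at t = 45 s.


N = N0 * exp(-lambda * t)
N = 729337 * exp(-0.1336 * 45)
N = 1786.3

1786.3


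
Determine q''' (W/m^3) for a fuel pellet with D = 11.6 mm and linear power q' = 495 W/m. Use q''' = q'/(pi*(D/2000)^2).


r = D / 2 / 1000 = 11.6 / 2 / 1000 = 0.0058 m
q''' = q' / (pi * r^2)
q''' = 495 / (pi * 0.0058^2)
q''' = 4.6838e+06 W/m^3

4.6838e+06


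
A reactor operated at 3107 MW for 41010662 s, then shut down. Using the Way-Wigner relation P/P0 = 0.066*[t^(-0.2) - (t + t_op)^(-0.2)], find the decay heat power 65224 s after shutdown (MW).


P/P0 = 0.066 * [t^(-0.2) - (t + t_op)^(-0.2)]
P/P0 = 0.066 * [65224^(-0.2) - (65224 + 41010662)^(-0.2)]
P/P0 = 0.066 * [0.1089227 - 0.03001115] = 0.005208162
P = 3107 * 0.005208162 = 16.182 MW

16.182


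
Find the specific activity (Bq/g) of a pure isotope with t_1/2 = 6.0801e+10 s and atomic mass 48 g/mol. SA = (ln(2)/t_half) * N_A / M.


lambda = ln(2) / t_half = ln(2) / 6.0801e+10 = 1.140026e-11 /s
SA = lambda * N_A / M
SA = 1.140026e-11 * 6.022e23 / 48
SA = 1.4303e+11 Bq/g

1.4303e+11


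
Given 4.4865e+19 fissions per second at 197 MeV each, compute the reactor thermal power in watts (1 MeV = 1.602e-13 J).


P = fission_rate * E_MeV * 1.602e-13
P = 4.4865e+19 * 197 * 1.602e-13
P = 1.4159e+09 W

1.4159e+09


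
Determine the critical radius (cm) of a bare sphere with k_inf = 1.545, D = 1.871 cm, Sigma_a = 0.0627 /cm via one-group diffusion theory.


L^2 = D / Sigma_a = 1.871 / 0.0627 = 29.84051 cm^2
B_m^2 = (k_inf - 1) / L^2 = (1.545 - 1) / 29.84051 = 0.01826376 /cm^2
For a bare sphere: B_g = pi/R, so R_c = pi / sqrt(B_m^2)
R_c = pi / sqrt(0.01826376) = 23.246 cm

23.246


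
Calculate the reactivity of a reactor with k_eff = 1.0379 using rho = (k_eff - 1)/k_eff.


rho = (k_eff - 1) / k_eff
rho = (1.0379 - 1) / 1.0379
rho = 0.036516

0.036516


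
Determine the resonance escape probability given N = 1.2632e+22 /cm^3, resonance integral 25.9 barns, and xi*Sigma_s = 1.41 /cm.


p = exp(-N * I * 1e-24 / (xi*Sigma_s))
p = exp(-1.2632e+22 * 25.9 * 1e-24 / 1.41)
p = 0.79292

0.79292


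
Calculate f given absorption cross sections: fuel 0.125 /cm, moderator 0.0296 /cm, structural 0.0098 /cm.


f = Sigma_a_fuel / (Sigma_a_fuel + Sigma_a_mod + Sigma_a_other)
f = 0.125 / (0.125 + 0.0296 + 0.0098)
f = 0.76034

0.76034


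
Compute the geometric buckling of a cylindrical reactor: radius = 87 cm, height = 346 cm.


B^2 = (2.405/R)^2 + (pi/H)^2
B^2 = (2.405/87)^2 + (pi/346)^2
B^2 = 8.4661e-04 /cm^2

8.4661e-04


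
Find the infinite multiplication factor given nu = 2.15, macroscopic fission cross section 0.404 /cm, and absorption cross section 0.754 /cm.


k_inf = nu * Sigma_f / Sigma_a
k_inf = 2.15 * 0.404 / 0.754
k_inf = 1.1520

1.1520


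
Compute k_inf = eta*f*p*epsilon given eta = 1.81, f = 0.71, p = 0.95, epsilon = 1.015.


k_inf = eta * f * p * epsilon
k_inf = 1.81 * 0.71 * 0.95 * 1.015
k_inf = 1.2392

1.2392


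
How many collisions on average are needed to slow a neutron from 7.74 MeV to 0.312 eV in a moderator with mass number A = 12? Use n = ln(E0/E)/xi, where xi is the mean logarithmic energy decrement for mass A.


xi = 1 + (A-1)^2/(2A)*ln((A-1)/(A+1)) = 0.1577690 (for A = 12)
n = ln(E0/E) / xi
n = ln(7.74e6 / 0.312) / 0.1577690
n = ln(2.480769e+07) / 0.1577690 = 107.92

107.92


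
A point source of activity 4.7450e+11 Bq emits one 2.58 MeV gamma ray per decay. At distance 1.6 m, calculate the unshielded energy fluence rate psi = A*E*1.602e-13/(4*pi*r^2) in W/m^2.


psi = A * E * 1.602e-13 / (4*pi*r^2)
psi = 4.7450e+11 * 2.58 * 1.602e-13 / (4*pi*1.6^2)
psi = 0.0060963 W/m^2

0.0060963


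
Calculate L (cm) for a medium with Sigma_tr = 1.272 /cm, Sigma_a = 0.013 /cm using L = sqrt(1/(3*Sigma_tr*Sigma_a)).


D = 1 / (3 * Sigma_tr) = 1 / (3 * 1.272) = 0.2620545 cm
L = sqrt(D / Sigma_a)
L = sqrt(0.2620545 / 0.013)
L = 4.4898 cm

4.4898


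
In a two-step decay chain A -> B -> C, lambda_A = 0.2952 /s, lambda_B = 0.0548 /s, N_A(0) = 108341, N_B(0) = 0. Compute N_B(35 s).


N_B(t) = lambda_A * N_A0 / (lambda_B - lambda_A) * [exp(-lambda_A*t) - exp(-lambda_B*t)]
exp(-0.2952*35) = 3.257387e-05; exp(-0.0548*35) = 0.1469005
N_B = 0.2952 * 108341 / (0.0548 - 0.2952) * (3.257387e-05 - 0.1469005)
N_B = 19539

19539


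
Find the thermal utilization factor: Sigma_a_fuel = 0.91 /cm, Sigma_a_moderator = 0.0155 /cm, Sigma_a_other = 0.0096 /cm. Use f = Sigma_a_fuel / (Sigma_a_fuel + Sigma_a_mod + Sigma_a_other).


f = Sigma_a_fuel / (Sigma_a_fuel + Sigma_a_mod + Sigma_a_other)
f = 0.91 / (0.91 + 0.0155 + 0.0096)
f = 0.97316

0.97316


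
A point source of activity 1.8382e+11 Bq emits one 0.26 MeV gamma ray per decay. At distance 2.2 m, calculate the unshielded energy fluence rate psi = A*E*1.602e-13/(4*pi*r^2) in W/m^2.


psi = A * E * 1.602e-13 / (4*pi*r^2)
psi = 1.8382e+11 * 0.26 * 1.602e-13 / (4*pi*2.2^2)
psi = 1.2588e-04 W/m^2

1.2588e-04


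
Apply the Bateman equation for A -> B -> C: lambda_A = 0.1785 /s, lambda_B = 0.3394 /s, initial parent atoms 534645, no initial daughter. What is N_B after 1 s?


N_B(t) = lambda_A * N_A0 / (lambda_B - lambda_A) * [exp(-lambda_A*t) - exp(-lambda_B*t)]
exp(-0.1785*1) = 0.8365241; exp(-0.3394*1) = 0.7121975
N_B = 0.1785 * 534645 / (0.3394 - 0.1785) * (0.8365241 - 0.7121975)
N_B = 73741

73741


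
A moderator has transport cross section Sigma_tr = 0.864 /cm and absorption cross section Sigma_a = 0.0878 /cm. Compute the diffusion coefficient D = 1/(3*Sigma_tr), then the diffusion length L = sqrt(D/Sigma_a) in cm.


D = 1 / (3 * Sigma_tr) = 1 / (3 * 0.864) = 0.3858025 cm
L = sqrt(D / Sigma_a)
L = sqrt(0.3858025 / 0.0878)
L = 2.0962 cm

2.0962


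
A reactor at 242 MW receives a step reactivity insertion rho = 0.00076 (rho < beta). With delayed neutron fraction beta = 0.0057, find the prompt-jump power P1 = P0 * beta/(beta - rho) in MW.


P1/P0 = beta / (beta - rho)
P1/P0 = 0.0057 / (0.0057 - 0.00076) = 1.153846
P1 = 242 * 1.153846 = 279.23 MW

279.23


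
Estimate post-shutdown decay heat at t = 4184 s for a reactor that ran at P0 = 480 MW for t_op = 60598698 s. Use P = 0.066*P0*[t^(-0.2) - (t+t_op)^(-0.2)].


P/P0 = 0.066 * [t^(-0.2) - (t + t_op)^(-0.2)]
P/P0 = 0.066 * [4184^(-0.2) - (4184 + 60598698)^(-0.2)]
P/P0 = 0.066 * [0.1886608 - 0.02776523] = 0.01061911
P = 480 * 0.01061911 = 5.0972 MW

5.0972


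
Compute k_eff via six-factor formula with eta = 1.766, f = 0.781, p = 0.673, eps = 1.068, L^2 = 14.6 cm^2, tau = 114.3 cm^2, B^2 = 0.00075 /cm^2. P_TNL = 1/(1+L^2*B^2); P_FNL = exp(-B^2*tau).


k_inf = eta*f*p*eps = 1.766*0.781*0.673*1.068 = 0.9913524
P_TNL = 1/(1 + L^2*B^2) = 1/(1 + 14.6*0.00075) = 0.9891686
P_FNL = exp(-B^2*tau) = exp(-0.00075*114.3) = 0.9178466
k_eff = k_inf * P_TNL * P_FNL = 0.9913524 * 0.9891686 * 0.9178466
k_eff = 0.90005

0.90005


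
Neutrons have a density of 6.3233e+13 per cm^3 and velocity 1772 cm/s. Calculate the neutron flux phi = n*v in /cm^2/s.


phi = n * v
phi = 6.3233e+13 * 1772
phi = 1.1205e+17 /cm^2/s

1.1205e+17


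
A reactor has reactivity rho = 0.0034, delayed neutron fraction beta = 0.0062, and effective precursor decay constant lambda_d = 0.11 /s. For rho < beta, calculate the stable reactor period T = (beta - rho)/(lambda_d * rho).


T = (beta - rho) / (lambda_d * rho)
T = (0.0062 - 0.0034) / (0.11 * 0.0034)
T = 7.4866 s

7.4866


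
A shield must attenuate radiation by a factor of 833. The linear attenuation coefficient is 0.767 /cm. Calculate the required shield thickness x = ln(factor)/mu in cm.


x = ln(factor) / mu
x = ln(833) / 0.767
x = 8.7680 cm

8.7680


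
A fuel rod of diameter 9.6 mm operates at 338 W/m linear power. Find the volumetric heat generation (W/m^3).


r = D / 2 / 1000 = 9.6 / 2 / 1000 = 0.0048 m
q''' = q' / (pi * r^2)
q''' = 338 / (pi * 0.0048^2)
q''' = 4.6697e+06 W/m^3

4.6697e+06


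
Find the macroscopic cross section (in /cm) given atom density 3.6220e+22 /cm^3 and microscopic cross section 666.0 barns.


Sigma = N * sigma_barns * 1e-24
Sigma = 3.6220e+22 * 666.0 * 1e-24
Sigma = 24.123 /cm

24.123


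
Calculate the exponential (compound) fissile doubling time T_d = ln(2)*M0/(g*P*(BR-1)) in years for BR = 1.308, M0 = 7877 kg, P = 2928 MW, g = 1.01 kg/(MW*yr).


Breeding gain G = BR - 1 = 1.308 - 1 = 0.308
Fissile production rate = g * P * G = 1.01 * 2928 * 0.308 = 910.84224 kg/yr
T_d = ln(2) * M0 / (g * P * G)
T_d = ln(2) * 7877 / 910.84224 = 5.9944 yr

5.9944


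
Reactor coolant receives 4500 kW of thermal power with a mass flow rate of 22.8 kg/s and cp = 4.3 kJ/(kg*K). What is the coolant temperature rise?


dT = Q / (m_dot * cp)
dT = 4500 / (22.8 * 4.3)
dT = 45.900 C

45.900


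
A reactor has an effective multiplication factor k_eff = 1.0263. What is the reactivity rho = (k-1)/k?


rho = (k_eff - 1) / k_eff
rho = (1.0263 - 1) / 1.0263
rho = 0.025626

0.025626


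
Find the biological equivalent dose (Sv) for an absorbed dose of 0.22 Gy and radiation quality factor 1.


H = D * Q
H = 0.22 * 1
H = 0.22000 Sv

0.22000


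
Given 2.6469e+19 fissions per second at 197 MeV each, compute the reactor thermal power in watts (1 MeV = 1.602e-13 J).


P = fission_rate * E_MeV * 1.602e-13
P = 2.6469e+19 * 197 * 1.602e-13
P = 8.3535e+08 W

8.3535e+08


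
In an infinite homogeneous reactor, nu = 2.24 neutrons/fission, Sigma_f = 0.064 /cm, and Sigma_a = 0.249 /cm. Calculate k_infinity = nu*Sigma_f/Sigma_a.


k_inf = nu * Sigma_f / Sigma_a
k_inf = 2.24 * 0.064 / 0.249
k_inf = 0.57574

0.57574


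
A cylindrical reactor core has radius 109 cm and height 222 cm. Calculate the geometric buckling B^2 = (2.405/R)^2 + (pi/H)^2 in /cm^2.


B^2 = (2.405/R)^2 + (pi/H)^2
B^2 = (2.405/109)^2 + (pi/222)^2
B^2 = 6.8709e-04 /cm^2

6.8709e-04


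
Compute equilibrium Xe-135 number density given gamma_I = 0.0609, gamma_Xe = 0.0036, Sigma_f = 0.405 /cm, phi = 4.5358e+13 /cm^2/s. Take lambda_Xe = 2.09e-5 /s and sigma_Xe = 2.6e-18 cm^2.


Xe_eq = (gamma_I + gamma_Xe) * Sigma_f * phi / (lambda_Xe + sigma_Xe * phi)
Numerator = (0.0609 + 0.0036) * 0.405 * 4.5358e+13 = 1.184864e+12
Denominator = 2.09e-5 + 2.6e-18 * 4.5358e+13 = 1.388308e-04
Xe_eq = 1.184864e+12 / 1.388308e-04 = 8.5346e+15 /cm^3

8.5346e+15


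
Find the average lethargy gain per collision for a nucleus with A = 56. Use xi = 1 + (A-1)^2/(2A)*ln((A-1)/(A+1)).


xi = 1 + (A-1)^2/(2A) * ln((A-1)/(A+1))
xi = 1 + (56-1)^2/(2*56) * ln((56-1)/(56 +1))
xi = 0.035293

0.035293


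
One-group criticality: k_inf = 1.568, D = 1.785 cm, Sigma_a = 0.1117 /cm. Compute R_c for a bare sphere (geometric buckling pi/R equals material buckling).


L^2 = D / Sigma_a = 1.785 / 0.1117 = 15.98030 cm^2
B_m^2 = (k_inf - 1) / L^2 = (1.568 - 1) / 15.98030 = 0.03554376 /cm^2
For a bare sphere: B_g = pi/R, so R_c = pi / sqrt(B_m^2)
R_c = pi / sqrt(0.03554376) = 16.664 cm

16.664


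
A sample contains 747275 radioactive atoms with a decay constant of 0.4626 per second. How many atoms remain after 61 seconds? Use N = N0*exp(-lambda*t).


N = N0 * exp(-lambda * t)
N = 747275 * exp(-0.4626 * 61)
N = 4.1524e-07

4.1524e-07


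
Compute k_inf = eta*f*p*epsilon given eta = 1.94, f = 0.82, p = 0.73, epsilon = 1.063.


k_inf = eta * f * p * epsilon
k_inf = 1.94 * 0.82 * 0.73 * 1.063
k_inf = 1.2344

1.2344


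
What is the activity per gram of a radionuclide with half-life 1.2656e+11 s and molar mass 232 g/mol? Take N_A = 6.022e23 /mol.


lambda = ln(2) / t_half = ln(2) / 1.2656e+11 = 5.476827e-12 /s
SA = lambda * N_A / M
SA = 5.476827e-12 * 6.022e23 / 232
SA = 1.4216e+10 Bq/g

1.4216e+10


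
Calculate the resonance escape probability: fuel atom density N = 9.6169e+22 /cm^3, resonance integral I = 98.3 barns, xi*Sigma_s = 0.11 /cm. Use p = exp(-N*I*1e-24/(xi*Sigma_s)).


p = exp(-N * I * 1e-24 / (xi*Sigma_s))
p = exp(-9.6169e+22 * 98.3 * 1e-24 / 0.11)
p = 4.7499e-38

4.7499e-38
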